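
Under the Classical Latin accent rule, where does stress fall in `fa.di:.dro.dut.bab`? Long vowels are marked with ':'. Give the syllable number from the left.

Classical Latin: stress the penult if heavy (long vowel or closed), else the antepenult.
Weights: 3 dro L, 4 dut H, 5 bab H.
The penult (syllable 4, dut) is heavy, so it takes stress.
Stress on syllable 4: fa.di:.dro.ˈdut.bab.

4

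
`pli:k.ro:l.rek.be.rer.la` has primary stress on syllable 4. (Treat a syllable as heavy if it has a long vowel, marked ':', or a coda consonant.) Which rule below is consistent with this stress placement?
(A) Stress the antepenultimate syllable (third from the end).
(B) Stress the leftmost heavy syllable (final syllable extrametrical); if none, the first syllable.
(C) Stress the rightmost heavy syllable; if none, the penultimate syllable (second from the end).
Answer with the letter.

A

Rule A → syllable 4 ✓.
Rule B → syllable 1 (observed: 4).
Rule C → syllable 5 (observed: 4).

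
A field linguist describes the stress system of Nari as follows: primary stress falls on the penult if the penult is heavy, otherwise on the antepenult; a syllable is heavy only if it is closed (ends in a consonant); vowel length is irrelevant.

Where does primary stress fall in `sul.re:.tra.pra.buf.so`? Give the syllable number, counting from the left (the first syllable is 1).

Weights: 4 pra L, 5 buf H, 6 so L.
The penult (syllable 5, buf) is heavy, so it takes stress.
Primary stress: syllable 5 → sul.re:.tra.pra.ˈbuf.so.

5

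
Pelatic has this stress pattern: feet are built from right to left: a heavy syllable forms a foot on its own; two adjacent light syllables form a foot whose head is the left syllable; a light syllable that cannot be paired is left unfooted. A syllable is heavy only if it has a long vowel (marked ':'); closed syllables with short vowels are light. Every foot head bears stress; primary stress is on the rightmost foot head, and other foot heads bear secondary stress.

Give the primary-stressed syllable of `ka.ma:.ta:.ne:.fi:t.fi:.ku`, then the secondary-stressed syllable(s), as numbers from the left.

Weights: 1 ka L, 2 ma: H, 3 ta: H, 4 ne: H, 5 fi:t H, 6 fi: H, 7 ku L.
Parse right to left (heavy = foot alone; LL = one foot; stranded L unfooted): ka (ˈma:) (ˈta:) (ˈne:) (ˈfi:t) (ˈfi:) ku.
Foot heads: 2, 3, 4, 5, 6.
Primary stress on the rightmost head = syllable 6.
Secondary stress on 2, 3, 4, 5: ka.ˌma:.ˌta:.ˌne:.ˌfi:t.ˈfi:.ku.

primary 6, secondary 2, 3, 4, 5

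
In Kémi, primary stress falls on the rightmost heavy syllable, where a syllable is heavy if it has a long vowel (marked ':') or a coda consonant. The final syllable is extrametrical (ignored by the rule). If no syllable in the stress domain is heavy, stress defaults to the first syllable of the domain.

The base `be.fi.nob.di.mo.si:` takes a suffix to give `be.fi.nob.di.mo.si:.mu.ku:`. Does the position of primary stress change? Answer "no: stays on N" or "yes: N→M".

Base `be.fi.nob.di.mo.si:` (6 syllables):
  The final syllable (6, si:) is extrametrical; the stress domain is syllables 1–5.
  Weights: 1 be L, 2 fi L, 3 nob H, 4 di L, 5 mo L.
  Heavy syllables in the domain: 3. The rightmost is syllable 3 (nob).
  → primary stress on syllable 3.
Suffixed `be.fi.nob.di.mo.si:.mu.ku:` (8 syllables):
  The final syllable (8, ku:) is extrametrical; the stress domain is syllables 1–7.
  Weights: 1 be L, 2 fi L, 3 nob H, 4 di L, 5 mo L, 6 si: H, 7 mu L.
  Heavy syllables in the domain: 3, 6. The rightmost is syllable 6 (si:).
  → primary stress on syllable 6.

yes: 3→6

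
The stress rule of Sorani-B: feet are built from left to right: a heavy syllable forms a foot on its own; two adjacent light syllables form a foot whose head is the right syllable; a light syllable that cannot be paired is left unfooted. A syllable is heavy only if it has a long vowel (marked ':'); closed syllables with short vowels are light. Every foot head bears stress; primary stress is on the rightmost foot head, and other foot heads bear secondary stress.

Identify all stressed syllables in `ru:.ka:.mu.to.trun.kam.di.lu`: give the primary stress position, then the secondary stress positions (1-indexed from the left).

Weights: 1 ru: H, 2 ka: H, 3 mu L, 4 to L, 5 trun L, 6 kam L, 7 di L, 8 lu L.
Parse left to right (heavy = foot alone; LL = one foot; stranded L unfooted): (ˈru:) (ˈka:) (mu.ˈto) (trun.ˈkam) (di.ˈlu).
Foot heads: 1, 2, 4, 6, 8.
Primary stress on the rightmost head = syllable 8.
Secondary stress on 1, 2, 4, 6: ˌru:.ˌka:.mu.ˌto.trun.ˌkam.di.ˈlu.

primary 8, secondary 1, 2, 4, 6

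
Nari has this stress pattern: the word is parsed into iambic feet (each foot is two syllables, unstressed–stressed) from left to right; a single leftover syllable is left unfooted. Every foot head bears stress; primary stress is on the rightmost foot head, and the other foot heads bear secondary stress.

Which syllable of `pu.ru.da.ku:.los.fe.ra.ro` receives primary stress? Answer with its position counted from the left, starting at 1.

8

Parse left to right into iambic (σˈσ) feet: (pu.ˈru) (da.ˈku:) (los.ˈfe) (ra.ˈro).
Foot heads (stressed positions): 2, 4, 6, 8.
End Rule Rightmost: primary stress on the rightmost head = syllable 8.
Primary stress: syllable 8 → pu.ru.da.ku:.los.fe.ra.ˈro.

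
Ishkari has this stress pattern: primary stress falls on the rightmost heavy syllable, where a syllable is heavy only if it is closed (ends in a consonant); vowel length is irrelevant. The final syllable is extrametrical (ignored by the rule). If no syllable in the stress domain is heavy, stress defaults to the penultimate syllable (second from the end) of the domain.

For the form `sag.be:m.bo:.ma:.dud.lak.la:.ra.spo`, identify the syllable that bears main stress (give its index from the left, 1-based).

The final syllable (9, spo) is extrametrical; the stress domain is syllables 1–8.
Weights: 1 sag H, 2 be:m H, 3 bo: L, 4 ma: L, 5 dud H, 6 lak H, 7 la: L, 8 ra L.
Heavy syllables in the domain: 1, 2, 5, 6. The rightmost is syllable 6 (lak).
Primary stress: syllable 6 → sag.be:m.bo:.ma:.dud.ˈlak.la:.ra.spo.

6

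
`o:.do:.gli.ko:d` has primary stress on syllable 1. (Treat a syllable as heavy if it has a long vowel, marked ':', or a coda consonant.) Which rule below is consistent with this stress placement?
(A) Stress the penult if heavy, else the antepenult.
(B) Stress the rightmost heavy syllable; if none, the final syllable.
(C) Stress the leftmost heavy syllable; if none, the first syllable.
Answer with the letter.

Rule A → syllable 2 (observed: 1).
Rule B → syllable 4 (observed: 1).
Rule C → syllable 1 ✓.

C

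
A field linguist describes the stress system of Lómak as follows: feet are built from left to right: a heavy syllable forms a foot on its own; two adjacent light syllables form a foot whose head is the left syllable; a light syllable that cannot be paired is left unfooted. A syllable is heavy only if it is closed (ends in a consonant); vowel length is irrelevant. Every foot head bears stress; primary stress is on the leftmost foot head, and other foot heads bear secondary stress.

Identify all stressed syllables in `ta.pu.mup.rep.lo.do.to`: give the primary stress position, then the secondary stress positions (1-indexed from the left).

primary 1, secondary 3, 4, 5

Weights: 1 ta L, 2 pu L, 3 mup H, 4 rep H, 5 lo L, 6 do L, 7 to L.
Parse left to right (heavy = foot alone; LL = one foot; stranded L unfooted): (ˈta.pu) (ˈmup) (ˈrep) (ˈlo.do) to.
Foot heads: 1, 3, 4, 5.
Primary stress on the leftmost head = syllable 1.
Secondary stress on 3, 4, 5: ˈta.pu.ˌmup.ˌrep.ˌlo.do.to.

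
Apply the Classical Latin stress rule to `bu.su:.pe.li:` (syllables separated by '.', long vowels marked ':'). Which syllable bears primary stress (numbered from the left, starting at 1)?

2

Classical Latin: stress the penult if heavy (long vowel or closed), else the antepenult.
Weights: 2 su: H, 3 pe L, 4 li: H.
The penult (syllable 3, pe) is light, so stress falls on the antepenult (syllable 2, su:).
Stress on syllable 2: bu.ˈsu:.pe.li:.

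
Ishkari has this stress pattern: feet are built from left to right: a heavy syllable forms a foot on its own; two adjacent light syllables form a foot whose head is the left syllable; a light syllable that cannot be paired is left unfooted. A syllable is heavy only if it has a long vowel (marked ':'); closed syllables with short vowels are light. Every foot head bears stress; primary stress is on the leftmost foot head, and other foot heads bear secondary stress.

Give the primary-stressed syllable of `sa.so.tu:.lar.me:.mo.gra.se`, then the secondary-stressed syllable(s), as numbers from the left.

Weights: 1 sa L, 2 so L, 3 tu: H, 4 lar L, 5 me: H, 6 mo L, 7 gra L, 8 se L.
Parse left to right (heavy = foot alone; LL = one foot; stranded L unfooted): (ˈsa.so) (ˈtu:) lar (ˈme:) (ˈmo.gra) se.
Foot heads: 1, 3, 5, 6.
Primary stress on the leftmost head = syllable 1.
Secondary stress on 3, 5, 6: ˈsa.so.ˌtu:.lar.ˌme:.ˌmo.gra.se.

primary 1, secondary 3, 5, 6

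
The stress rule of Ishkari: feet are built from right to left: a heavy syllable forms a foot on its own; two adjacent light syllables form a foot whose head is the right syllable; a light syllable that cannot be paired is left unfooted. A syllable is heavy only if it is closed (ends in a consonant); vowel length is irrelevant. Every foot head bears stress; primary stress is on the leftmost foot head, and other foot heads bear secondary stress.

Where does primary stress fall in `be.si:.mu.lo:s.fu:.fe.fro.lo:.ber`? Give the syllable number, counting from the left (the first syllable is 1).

Weights: 1 be L, 2 si: L, 3 mu L, 4 lo:s H, 5 fu: L, 6 fe L, 7 fro L, 8 lo: L, 9 ber H.
Parse right to left (heavy = foot alone; LL = one foot; stranded L unfooted): be (si:.ˈmu) (ˈlo:s) (fu:.ˈfe) (fro.ˈlo:) (ˈber).
Foot heads: 3, 4, 6, 8, 9.
Primary stress on the leftmost head = syllable 3.
Primary stress: syllable 3 → be.si:.ˈmu.lo:s.fu:.fe.fro.lo:.ber.

3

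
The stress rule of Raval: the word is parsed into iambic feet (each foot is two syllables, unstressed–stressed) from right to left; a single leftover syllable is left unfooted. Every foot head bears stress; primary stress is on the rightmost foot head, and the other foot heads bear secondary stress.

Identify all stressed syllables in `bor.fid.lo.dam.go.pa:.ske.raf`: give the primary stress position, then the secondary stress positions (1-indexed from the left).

primary 8, secondary 2, 4, 6

Parse right to left into iambic (σˈσ) feet: (bor.ˈfid) (lo.ˈdam) (go.ˈpa:) (ske.ˈraf).
Foot heads (stressed positions): 2, 4, 6, 8.
End Rule Rightmost: primary stress on the rightmost head = syllable 8.
Secondary stress on 2, 4, 6: bor.ˌfid.lo.ˌdam.go.ˌpa:.ske.ˈraf.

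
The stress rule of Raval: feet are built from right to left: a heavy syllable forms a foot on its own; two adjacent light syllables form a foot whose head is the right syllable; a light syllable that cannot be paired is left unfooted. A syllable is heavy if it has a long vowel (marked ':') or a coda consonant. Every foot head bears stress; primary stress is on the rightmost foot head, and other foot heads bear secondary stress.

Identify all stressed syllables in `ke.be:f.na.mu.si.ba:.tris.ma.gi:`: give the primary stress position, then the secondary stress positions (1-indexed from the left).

Weights: 1 ke L, 2 be:f H, 3 na L, 4 mu L, 5 si L, 6 ba: H, 7 tris H, 8 ma L, 9 gi: H.
Parse right to left (heavy = foot alone; LL = one foot; stranded L unfooted): ke (ˈbe:f) na (mu.ˈsi) (ˈba:) (ˈtris) ma (ˈgi:).
Foot heads: 2, 5, 6, 7, 9.
Primary stress on the rightmost head = syllable 9.
Secondary stress on 2, 5, 6, 7: ke.ˌbe:f.na.mu.ˌsi.ˌba:.ˌtris.ma.ˈgi:.

primary 9, secondary 2, 5, 6, 7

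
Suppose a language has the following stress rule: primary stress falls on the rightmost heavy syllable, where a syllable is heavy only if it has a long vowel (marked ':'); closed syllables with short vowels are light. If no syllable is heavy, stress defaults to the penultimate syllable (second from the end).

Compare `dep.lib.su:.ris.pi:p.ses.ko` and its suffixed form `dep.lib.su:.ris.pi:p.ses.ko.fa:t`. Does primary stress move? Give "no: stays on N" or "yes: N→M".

yes: 5→8

Base `dep.lib.su:.ris.pi:p.ses.ko` (7 syllables):
  Weights: 1 dep L, 2 lib L, 3 su: H, 4 ris L, 5 pi:p H, 6 ses L, 7 ko L.
  Heavy syllables in the domain: 3, 5. The rightmost is syllable 5 (pi:p).
  → primary stress on syllable 5.
Suffixed `dep.lib.su:.ris.pi:p.ses.ko.fa:t` (8 syllables):
  Weights: 1 dep L, 2 lib L, 3 su: H, 4 ris L, 5 pi:p H, 6 ses L, 7 ko L, 8 fa:t H.
  Heavy syllables in the domain: 3, 5, 8. The rightmost is syllable 8 (fa:t).
  → primary stress on syllable 8.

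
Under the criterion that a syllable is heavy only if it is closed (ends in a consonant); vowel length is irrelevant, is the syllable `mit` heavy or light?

`mit`: short vowel, closed (coda /t/). Closed (coda /t/) → heavy.

heavy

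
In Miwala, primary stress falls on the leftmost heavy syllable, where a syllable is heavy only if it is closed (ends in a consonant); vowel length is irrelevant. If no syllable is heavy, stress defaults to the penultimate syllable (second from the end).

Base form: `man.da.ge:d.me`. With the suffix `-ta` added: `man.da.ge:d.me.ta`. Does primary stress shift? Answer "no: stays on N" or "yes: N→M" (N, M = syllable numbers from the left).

Base `man.da.ge:d.me` (4 syllables):
  Weights: 1 man H, 2 da L, 3 ge:d H, 4 me L.
  Heavy syllables in the domain: 1, 3. The leftmost is syllable 1 (man).
  → primary stress on syllable 1.
Suffixed `man.da.ge:d.me.ta` (5 syllables):
  Weights: 1 man H, 2 da L, 3 ge:d H, 4 me L, 5 ta L.
  Heavy syllables in the domain: 1, 3. The leftmost is syllable 1 (man).
  → primary stress on syllable 1.

no: stays on 1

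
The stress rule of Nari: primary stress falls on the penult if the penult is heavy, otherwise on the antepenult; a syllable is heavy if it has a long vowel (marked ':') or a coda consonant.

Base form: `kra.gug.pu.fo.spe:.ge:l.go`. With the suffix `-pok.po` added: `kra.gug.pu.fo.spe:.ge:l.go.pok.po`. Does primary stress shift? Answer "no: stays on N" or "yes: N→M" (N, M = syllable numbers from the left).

yes: 6→8

Base `kra.gug.pu.fo.spe:.ge:l.go` (7 syllables):
  Weights: 5 spe: H, 6 ge:l H, 7 go L.
  The penult (syllable 6, ge:l) is heavy, so it takes stress.
  → primary stress on syllable 6.
Suffixed `kra.gug.pu.fo.spe:.ge:l.go.pok.po` (9 syllables):
  Weights: 7 go L, 8 pok H, 9 po L.
  The penult (syllable 8, pok) is heavy, so it takes stress.
  → primary stress on syllable 8.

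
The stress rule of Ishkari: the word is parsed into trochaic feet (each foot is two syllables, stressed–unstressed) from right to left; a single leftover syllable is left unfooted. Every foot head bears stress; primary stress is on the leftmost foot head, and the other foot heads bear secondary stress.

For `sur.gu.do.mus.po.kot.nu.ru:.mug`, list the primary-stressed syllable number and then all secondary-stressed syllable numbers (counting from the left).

primary 2, secondary 4, 6, 8

Parse right to left into trochaic (ˈσσ) feet: sur (ˈgu.do) (ˈmus.po) (ˈkot.nu) (ˈru:.mug). Syllable 1 is left unfooted.
Foot heads (stressed positions): 2, 4, 6, 8.
End Rule Leftmost: primary stress on the leftmost head = syllable 2.
Secondary stress on 4, 6, 8: sur.ˈgu.do.ˌmus.po.ˌkot.nu.ˌru:.mug.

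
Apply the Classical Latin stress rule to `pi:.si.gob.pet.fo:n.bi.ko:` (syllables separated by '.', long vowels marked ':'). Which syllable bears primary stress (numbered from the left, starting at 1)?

Classical Latin: stress the penult if heavy (long vowel or closed), else the antepenult.
Weights: 5 fo:n H, 6 bi L, 7 ko: H.
The penult (syllable 6, bi) is light, so stress falls on the antepenult (syllable 5, fo:n).
Stress on syllable 5: pi:.si.gob.pet.ˈfo:n.bi.ko:.

5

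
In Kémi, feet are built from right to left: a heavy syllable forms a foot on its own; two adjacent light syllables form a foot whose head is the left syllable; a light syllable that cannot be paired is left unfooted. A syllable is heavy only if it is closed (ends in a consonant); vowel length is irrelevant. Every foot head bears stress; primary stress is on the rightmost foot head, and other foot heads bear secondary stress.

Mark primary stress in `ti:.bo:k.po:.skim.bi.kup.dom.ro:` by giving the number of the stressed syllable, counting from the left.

Weights: 1 ti: L, 2 bo:k H, 3 po: L, 4 skim H, 5 bi L, 6 kup H, 7 dom H, 8 ro: L.
Parse right to left (heavy = foot alone; LL = one foot; stranded L unfooted): ti: (ˈbo:k) po: (ˈskim) bi (ˈkup) (ˈdom) ro:.
Foot heads: 2, 4, 6, 7.
Primary stress on the rightmost head = syllable 7.
Primary stress: syllable 7 → ti:.bo:k.po:.skim.bi.kup.ˈdom.ro:.

7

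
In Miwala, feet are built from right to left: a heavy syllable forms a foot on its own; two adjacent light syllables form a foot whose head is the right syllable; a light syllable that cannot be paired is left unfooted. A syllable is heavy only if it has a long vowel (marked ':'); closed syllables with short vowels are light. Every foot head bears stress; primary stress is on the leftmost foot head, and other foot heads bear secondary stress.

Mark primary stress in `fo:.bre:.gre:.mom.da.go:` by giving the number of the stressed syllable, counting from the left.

1

Weights: 1 fo: H, 2 bre: H, 3 gre: H, 4 mom L, 5 da L, 6 go: H.
Parse right to left (heavy = foot alone; LL = one foot; stranded L unfooted): (ˈfo:) (ˈbre:) (ˈgre:) (mom.ˈda) (ˈgo:).
Foot heads: 1, 2, 3, 5, 6.
Primary stress on the leftmost head = syllable 1.
Primary stress: syllable 1 → ˈfo:.bre:.gre:.mom.da.go:.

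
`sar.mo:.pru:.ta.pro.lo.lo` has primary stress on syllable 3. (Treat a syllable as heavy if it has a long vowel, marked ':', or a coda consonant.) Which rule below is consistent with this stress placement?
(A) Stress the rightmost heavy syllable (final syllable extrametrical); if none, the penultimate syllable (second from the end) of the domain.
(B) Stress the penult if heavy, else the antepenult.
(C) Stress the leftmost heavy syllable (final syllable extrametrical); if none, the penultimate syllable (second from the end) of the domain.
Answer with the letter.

A

Rule A → syllable 3 ✓.
Rule B → syllable 5 (observed: 3).
Rule C → syllable 1 (observed: 3).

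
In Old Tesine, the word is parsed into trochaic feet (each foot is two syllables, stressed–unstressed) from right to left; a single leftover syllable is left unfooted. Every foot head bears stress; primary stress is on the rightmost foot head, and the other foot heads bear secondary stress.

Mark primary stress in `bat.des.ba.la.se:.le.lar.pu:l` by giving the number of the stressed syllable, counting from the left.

7

Parse right to left into trochaic (ˈσσ) feet: (ˈbat.des) (ˈba.la) (ˈse:.le) (ˈlar.pu:l).
Foot heads (stressed positions): 1, 3, 5, 7.
End Rule Rightmost: primary stress on the rightmost head = syllable 7.
Primary stress: syllable 7 → bat.des.ba.la.se:.le.ˈlar.pu:l.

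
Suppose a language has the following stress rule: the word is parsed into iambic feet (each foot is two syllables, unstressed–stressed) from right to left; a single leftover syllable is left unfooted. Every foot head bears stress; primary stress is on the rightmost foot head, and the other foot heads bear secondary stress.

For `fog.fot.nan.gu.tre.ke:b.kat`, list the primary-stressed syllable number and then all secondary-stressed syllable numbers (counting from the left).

Parse right to left into iambic (σˈσ) feet: fog (fot.ˈnan) (gu.ˈtre) (ke:b.ˈkat). Syllable 1 is left unfooted.
Foot heads (stressed positions): 3, 5, 7.
End Rule Rightmost: primary stress on the rightmost head = syllable 7.
Secondary stress on 3, 5: fog.fot.ˌnan.gu.ˌtre.ke:b.ˈkat.

primary 7, secondary 3, 5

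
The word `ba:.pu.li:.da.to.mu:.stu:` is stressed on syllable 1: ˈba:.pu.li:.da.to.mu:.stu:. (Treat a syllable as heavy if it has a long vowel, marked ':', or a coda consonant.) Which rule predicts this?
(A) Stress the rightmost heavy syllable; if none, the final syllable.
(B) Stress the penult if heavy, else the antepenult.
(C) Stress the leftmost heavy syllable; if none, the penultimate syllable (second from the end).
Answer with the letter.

Rule A → syllable 7 (observed: 1).
Rule B → syllable 6 (observed: 1).
Rule C → syllable 1 ✓.

C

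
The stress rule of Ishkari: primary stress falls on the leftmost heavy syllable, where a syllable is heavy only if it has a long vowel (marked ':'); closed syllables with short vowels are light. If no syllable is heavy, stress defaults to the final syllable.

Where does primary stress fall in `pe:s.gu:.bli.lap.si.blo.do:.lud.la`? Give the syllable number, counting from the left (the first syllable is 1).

Weights: 1 pe:s H, 2 gu: H, 3 bli L, 4 lap L, 5 si L, 6 blo L, 7 do: H, 8 lud L, 9 la L.
Heavy syllables in the domain: 1, 2, 7. The leftmost is syllable 1 (pe:s).
Primary stress: syllable 1 → ˈpe:s.gu:.bli.lap.si.blo.do:.lud.la.

1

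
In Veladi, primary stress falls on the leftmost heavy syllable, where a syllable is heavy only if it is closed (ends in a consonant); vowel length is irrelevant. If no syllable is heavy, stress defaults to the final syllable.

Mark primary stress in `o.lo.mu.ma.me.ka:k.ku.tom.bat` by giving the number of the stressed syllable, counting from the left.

6

Weights: 1 o L, 2 lo L, 3 mu L, 4 ma L, 5 me L, 6 ka:k H, 7 ku L, 8 tom H, 9 bat H.
Heavy syllables in the domain: 6, 8, 9. The leftmost is syllable 6 (ka:k).
Primary stress: syllable 6 → o.lo.mu.ma.me.ˈka:k.ku.tom.bat.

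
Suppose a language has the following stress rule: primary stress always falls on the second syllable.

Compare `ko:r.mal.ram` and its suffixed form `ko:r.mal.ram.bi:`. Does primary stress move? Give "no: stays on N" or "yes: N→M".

Base `ko:r.mal.ram` (3 syllables):
  The word has 3 syllables; the second syllable is syllable 2 (mal).
  → primary stress on syllable 2.
Suffixed `ko:r.mal.ram.bi:` (4 syllables):
  The word has 4 syllables; the second syllable is syllable 2 (mal).
  → primary stress on syllable 2.

no: stays on 2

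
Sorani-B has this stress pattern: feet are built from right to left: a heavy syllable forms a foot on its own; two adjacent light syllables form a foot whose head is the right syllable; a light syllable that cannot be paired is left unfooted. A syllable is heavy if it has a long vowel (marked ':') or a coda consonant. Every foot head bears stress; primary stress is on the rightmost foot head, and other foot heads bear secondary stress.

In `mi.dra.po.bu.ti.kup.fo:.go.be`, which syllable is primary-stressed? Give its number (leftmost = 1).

Weights: 1 mi L, 2 dra L, 3 po L, 4 bu L, 5 ti L, 6 kup H, 7 fo: H, 8 go L, 9 be L.
Parse right to left (heavy = foot alone; LL = one foot; stranded L unfooted): mi (dra.ˈpo) (bu.ˈti) (ˈkup) (ˈfo:) (go.ˈbe).
Foot heads: 3, 5, 6, 7, 9.
Primary stress on the rightmost head = syllable 9.
Primary stress: syllable 9 → mi.dra.po.bu.ti.kup.fo:.go.ˈbe.

9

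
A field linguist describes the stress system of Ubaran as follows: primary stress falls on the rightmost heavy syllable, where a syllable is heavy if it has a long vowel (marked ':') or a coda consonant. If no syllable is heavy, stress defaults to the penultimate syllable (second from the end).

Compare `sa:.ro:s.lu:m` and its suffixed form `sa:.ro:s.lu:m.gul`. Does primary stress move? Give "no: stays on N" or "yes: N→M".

yes: 3→4

Base `sa:.ro:s.lu:m` (3 syllables):
  Weights: 1 sa: H, 2 ro:s H, 3 lu:m H.
  Heavy syllables in the domain: 1, 2, 3. The rightmost is syllable 3 (lu:m).
  → primary stress on syllable 3.
Suffixed `sa:.ro:s.lu:m.gul` (4 syllables):
  Weights: 1 sa: H, 2 ro:s H, 3 lu:m H, 4 gul H.
  Heavy syllables in the domain: 1, 2, 3, 4. The rightmost is syllable 4 (gul).
  → primary stress on syllable 4.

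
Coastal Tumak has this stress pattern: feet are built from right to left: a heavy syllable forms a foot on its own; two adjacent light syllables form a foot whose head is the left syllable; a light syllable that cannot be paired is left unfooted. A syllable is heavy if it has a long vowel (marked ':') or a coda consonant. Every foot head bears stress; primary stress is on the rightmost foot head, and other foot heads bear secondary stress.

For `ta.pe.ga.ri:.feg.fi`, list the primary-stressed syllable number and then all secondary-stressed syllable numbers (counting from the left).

Weights: 1 ta L, 2 pe L, 3 ga L, 4 ri: H, 5 feg H, 6 fi L.
Parse right to left (heavy = foot alone; LL = one foot; stranded L unfooted): ta (ˈpe.ga) (ˈri:) (ˈfeg) fi.
Foot heads: 2, 4, 5.
Primary stress on the rightmost head = syllable 5.
Secondary stress on 2, 4: ta.ˌpe.ga.ˌri:.ˈfeg.fi.

primary 5, secondary 2, 4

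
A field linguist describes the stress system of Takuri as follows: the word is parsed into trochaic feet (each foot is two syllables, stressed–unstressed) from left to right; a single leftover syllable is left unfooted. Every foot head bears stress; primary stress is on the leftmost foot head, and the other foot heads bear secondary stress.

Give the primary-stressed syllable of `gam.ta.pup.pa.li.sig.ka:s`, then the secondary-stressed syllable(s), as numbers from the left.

Parse left to right into trochaic (ˈσσ) feet: (ˈgam.ta) (ˈpup.pa) (ˈli.sig) ka:s. Syllable 7 is left unfooted.
Foot heads (stressed positions): 1, 3, 5.
End Rule Leftmost: primary stress on the leftmost head = syllable 1.
Secondary stress on 3, 5: ˈgam.ta.ˌpup.pa.ˌli.sig.ka:s.

primary 1, secondary 3, 5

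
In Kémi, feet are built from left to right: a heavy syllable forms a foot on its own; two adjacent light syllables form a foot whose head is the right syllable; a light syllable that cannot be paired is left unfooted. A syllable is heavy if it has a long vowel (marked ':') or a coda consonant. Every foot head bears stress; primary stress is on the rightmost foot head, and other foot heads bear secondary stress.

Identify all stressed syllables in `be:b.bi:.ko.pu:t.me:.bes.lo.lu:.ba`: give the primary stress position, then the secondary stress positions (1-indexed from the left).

primary 8, secondary 1, 2, 4, 5, 6

Weights: 1 be:b H, 2 bi: H, 3 ko L, 4 pu:t H, 5 me: H, 6 bes H, 7 lo L, 8 lu: H, 9 ba L.
Parse left to right (heavy = foot alone; LL = one foot; stranded L unfooted): (ˈbe:b) (ˈbi:) ko (ˈpu:t) (ˈme:) (ˈbes) lo (ˈlu:) ba.
Foot heads: 1, 2, 4, 5, 6, 8.
Primary stress on the rightmost head = syllable 8.
Secondary stress on 1, 2, 4, 5, 6: ˌbe:b.ˌbi:.ko.ˌpu:t.ˌme:.ˌbes.lo.ˈlu:.ba.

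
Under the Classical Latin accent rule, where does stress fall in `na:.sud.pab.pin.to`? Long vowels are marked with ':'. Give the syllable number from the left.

Classical Latin: stress the penult if heavy (long vowel or closed), else the antepenult.
Weights: 3 pab H, 4 pin H, 5 to L.
The penult (syllable 4, pin) is heavy, so it takes stress.
Stress on syllable 4: na:.sud.pab.ˈpin.to.

4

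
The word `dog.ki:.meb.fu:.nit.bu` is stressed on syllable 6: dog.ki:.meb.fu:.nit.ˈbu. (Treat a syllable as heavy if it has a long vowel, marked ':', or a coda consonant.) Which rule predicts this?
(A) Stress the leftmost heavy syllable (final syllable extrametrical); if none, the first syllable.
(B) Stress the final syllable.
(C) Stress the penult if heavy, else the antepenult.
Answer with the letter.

B

Rule A → syllable 1 (observed: 6).
Rule B → syllable 6 ✓.
Rule C → syllable 5 (observed: 6).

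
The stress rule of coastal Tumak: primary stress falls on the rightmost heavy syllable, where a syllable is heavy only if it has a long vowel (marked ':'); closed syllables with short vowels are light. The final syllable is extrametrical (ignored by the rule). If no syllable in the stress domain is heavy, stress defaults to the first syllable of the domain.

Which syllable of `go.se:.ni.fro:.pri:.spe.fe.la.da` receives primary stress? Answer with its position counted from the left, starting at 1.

The final syllable (9, da) is extrametrical; the stress domain is syllables 1–8.
Weights: 1 go L, 2 se: H, 3 ni L, 4 fro: H, 5 pri: H, 6 spe L, 7 fe L, 8 la L.
Heavy syllables in the domain: 2, 4, 5. The rightmost is syllable 5 (pri:).
Primary stress: syllable 5 → go.se:.ni.fro:.ˈpri:.spe.fe.la.da.

5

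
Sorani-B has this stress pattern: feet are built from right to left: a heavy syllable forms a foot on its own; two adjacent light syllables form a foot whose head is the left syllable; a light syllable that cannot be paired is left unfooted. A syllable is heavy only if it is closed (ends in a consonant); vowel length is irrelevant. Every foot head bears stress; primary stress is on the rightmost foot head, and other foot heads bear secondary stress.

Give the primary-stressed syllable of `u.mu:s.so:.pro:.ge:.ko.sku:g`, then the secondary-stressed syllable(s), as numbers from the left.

primary 7, secondary 2, 3, 5

Weights: 1 u L, 2 mu:s H, 3 so: L, 4 pro: L, 5 ge: L, 6 ko L, 7 sku:g H.
Parse right to left (heavy = foot alone; LL = one foot; stranded L unfooted): u (ˈmu:s) (ˈso:.pro:) (ˈge:.ko) (ˈsku:g).
Foot heads: 2, 3, 5, 7.
Primary stress on the rightmost head = syllable 7.
Secondary stress on 2, 3, 5: u.ˌmu:s.ˌso:.pro:.ˌge:.ko.ˈsku:g.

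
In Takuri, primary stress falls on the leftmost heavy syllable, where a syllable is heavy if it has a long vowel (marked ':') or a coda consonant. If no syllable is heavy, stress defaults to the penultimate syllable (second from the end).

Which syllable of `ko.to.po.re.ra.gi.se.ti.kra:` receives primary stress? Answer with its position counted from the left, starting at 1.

Weights: 1 ko L, 2 to L, 3 po L, 4 re L, 5 ra L, 6 gi L, 7 se L, 8 ti L, 9 kra: H.
Heavy syllables in the domain: 9. The leftmost is syllable 9 (kra:).
Primary stress: syllable 9 → ko.to.po.re.ra.gi.se.ti.ˈkra:.

9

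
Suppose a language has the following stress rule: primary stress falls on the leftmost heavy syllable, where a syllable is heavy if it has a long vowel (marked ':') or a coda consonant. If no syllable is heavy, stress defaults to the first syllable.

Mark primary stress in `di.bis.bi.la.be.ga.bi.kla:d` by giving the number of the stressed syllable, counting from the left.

2

Weights: 1 di L, 2 bis H, 3 bi L, 4 la L, 5 be L, 6 ga L, 7 bi L, 8 kla:d H.
Heavy syllables in the domain: 2, 8. The leftmost is syllable 2 (bis).
Primary stress: syllable 2 → di.ˈbis.bi.la.be.ga.bi.kla:d.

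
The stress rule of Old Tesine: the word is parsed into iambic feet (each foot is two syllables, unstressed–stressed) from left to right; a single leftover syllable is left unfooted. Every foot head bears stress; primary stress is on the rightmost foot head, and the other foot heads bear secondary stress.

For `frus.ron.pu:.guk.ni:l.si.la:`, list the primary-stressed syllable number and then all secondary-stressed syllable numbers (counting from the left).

Parse left to right into iambic (σˈσ) feet: (frus.ˈron) (pu:.ˈguk) (ni:l.ˈsi) la:. Syllable 7 is left unfooted.
Foot heads (stressed positions): 2, 4, 6.
End Rule Rightmost: primary stress on the rightmost head = syllable 6.
Secondary stress on 2, 4: frus.ˌron.pu:.ˌguk.ni:l.ˈsi.la:.

primary 6, secondary 2, 4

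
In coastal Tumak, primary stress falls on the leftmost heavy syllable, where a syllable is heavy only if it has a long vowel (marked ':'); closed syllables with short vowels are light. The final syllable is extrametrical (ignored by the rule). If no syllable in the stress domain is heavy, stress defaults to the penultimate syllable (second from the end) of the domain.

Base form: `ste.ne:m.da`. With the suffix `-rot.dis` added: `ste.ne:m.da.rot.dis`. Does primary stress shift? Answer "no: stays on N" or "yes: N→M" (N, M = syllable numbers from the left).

Base `ste.ne:m.da` (3 syllables):
  The final syllable (3, da) is extrametrical; the stress domain is syllables 1–2.
  Weights: 1 ste L, 2 ne:m H.
  Heavy syllables in the domain: 2. The leftmost is syllable 2 (ne:m).
  → primary stress on syllable 2.
Suffixed `ste.ne:m.da.rot.dis` (5 syllables):
  The final syllable (5, dis) is extrametrical; the stress domain is syllables 1–4.
  Weights: 1 ste L, 2 ne:m H, 3 da L, 4 rot L.
  Heavy syllables in the domain: 2. The leftmost is syllable 2 (ne:m).
  → primary stress on syllable 2.

no: stays on 2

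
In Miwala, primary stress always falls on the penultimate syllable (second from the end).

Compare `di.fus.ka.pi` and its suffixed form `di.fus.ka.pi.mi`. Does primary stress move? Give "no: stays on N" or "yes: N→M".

yes: 3→4

Base `di.fus.ka.pi` (4 syllables):
  The word has 4 syllables; the penultimate syllable (second from the end) is syllable 3 (ka).
  → primary stress on syllable 3.
Suffixed `di.fus.ka.pi.mi` (5 syllables):
  The word has 5 syllables; the penultimate syllable (second from the end) is syllable 4 (pi).
  → primary stress on syllable 4.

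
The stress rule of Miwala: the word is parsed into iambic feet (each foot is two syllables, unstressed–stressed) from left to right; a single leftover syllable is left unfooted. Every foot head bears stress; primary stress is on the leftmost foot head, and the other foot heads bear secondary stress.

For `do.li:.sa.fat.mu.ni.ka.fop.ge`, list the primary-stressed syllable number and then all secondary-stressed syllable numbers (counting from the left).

Parse left to right into iambic (σˈσ) feet: (do.ˈli:) (sa.ˈfat) (mu.ˈni) (ka.ˈfop) ge. Syllable 9 is left unfooted.
Foot heads (stressed positions): 2, 4, 6, 8.
End Rule Leftmost: primary stress on the leftmost head = syllable 2.
Secondary stress on 4, 6, 8: do.ˈli:.sa.ˌfat.mu.ˌni.ka.ˌfop.ge.

primary 2, secondary 4, 6, 8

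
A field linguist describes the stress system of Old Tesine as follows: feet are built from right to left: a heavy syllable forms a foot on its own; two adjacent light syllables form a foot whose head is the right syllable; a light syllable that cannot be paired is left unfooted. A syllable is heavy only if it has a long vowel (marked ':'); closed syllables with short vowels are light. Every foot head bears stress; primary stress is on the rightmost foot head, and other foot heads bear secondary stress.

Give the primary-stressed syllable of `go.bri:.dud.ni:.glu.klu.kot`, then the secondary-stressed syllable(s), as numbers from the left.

primary 7, secondary 2, 4

Weights: 1 go L, 2 bri: H, 3 dud L, 4 ni: H, 5 glu L, 6 klu L, 7 kot L.
Parse right to left (heavy = foot alone; LL = one foot; stranded L unfooted): go (ˈbri:) dud (ˈni:) glu (klu.ˈkot).
Foot heads: 2, 4, 7.
Primary stress on the rightmost head = syllable 7.
Secondary stress on 2, 4: go.ˌbri:.dud.ˌni:.glu.klu.ˈkot.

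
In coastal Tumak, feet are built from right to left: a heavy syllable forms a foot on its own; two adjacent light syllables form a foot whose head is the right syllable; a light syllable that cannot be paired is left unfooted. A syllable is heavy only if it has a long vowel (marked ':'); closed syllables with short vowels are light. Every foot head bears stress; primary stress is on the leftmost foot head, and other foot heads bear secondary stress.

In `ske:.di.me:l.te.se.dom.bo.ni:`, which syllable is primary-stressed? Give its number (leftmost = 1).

Weights: 1 ske: H, 2 di L, 3 me:l H, 4 te L, 5 se L, 6 dom L, 7 bo L, 8 ni: H.
Parse right to left (heavy = foot alone; LL = one foot; stranded L unfooted): (ˈske:) di (ˈme:l) (te.ˈse) (dom.ˈbo) (ˈni:).
Foot heads: 1, 3, 5, 7, 8.
Primary stress on the leftmost head = syllable 1.
Primary stress: syllable 1 → ˈske:.di.me:l.te.se.dom.bo.ni:.

1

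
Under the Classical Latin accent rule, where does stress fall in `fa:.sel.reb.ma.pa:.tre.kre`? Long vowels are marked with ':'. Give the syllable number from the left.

Classical Latin: stress the penult if heavy (long vowel or closed), else the antepenult.
Weights: 5 pa: H, 6 tre L, 7 kre L.
The penult (syllable 6, tre) is light, so stress falls on the antepenult (syllable 5, pa:).
Stress on syllable 5: fa:.sel.reb.ma.ˈpa:.tre.kre.

5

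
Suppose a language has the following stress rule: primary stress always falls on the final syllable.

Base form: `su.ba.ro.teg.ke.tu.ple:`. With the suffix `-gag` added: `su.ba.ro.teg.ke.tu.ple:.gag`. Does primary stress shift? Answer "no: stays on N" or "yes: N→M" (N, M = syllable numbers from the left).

Base `su.ba.ro.teg.ke.tu.ple:` (7 syllables):
  The word has 7 syllables; the final syllable is syllable 7 (ple:).
  → primary stress on syllable 7.
Suffixed `su.ba.ro.teg.ke.tu.ple:.gag` (8 syllables):
  The word has 8 syllables; the final syllable is syllable 8 (gag).
  → primary stress on syllable 8.

yes: 7→8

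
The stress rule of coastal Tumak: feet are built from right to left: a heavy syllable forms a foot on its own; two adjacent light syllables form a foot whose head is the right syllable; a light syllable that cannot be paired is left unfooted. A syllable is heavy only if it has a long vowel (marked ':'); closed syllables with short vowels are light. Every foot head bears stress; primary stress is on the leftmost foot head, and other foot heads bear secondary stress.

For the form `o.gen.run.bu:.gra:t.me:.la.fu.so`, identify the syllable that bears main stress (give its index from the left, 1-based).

3

Weights: 1 o L, 2 gen L, 3 run L, 4 bu: H, 5 gra:t H, 6 me: H, 7 la L, 8 fu L, 9 so L.
Parse right to left (heavy = foot alone; LL = one foot; stranded L unfooted): o (gen.ˈrun) (ˈbu:) (ˈgra:t) (ˈme:) la (fu.ˈso).
Foot heads: 3, 4, 5, 6, 9.
Primary stress on the leftmost head = syllable 3.
Primary stress: syllable 3 → o.gen.ˈrun.bu:.gra:t.me:.la.fu.so.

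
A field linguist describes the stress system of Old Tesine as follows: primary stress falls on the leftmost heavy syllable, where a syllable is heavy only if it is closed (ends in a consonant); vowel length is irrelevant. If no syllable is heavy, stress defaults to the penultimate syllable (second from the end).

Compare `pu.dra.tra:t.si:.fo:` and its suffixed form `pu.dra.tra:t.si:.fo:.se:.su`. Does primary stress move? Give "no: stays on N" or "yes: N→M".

no: stays on 3

Base `pu.dra.tra:t.si:.fo:` (5 syllables):
  Weights: 1 pu L, 2 dra L, 3 tra:t H, 4 si: L, 5 fo: L.
  Heavy syllables in the domain: 3. The leftmost is syllable 3 (tra:t).
  → primary stress on syllable 3.
Suffixed `pu.dra.tra:t.si:.fo:.se:.su` (7 syllables):
  Weights: 1 pu L, 2 dra L, 3 tra:t H, 4 si: L, 5 fo: L, 6 se: L, 7 su L.
  Heavy syllables in the domain: 3. The leftmost is syllable 3 (tra:t).
  → primary stress on syllable 3.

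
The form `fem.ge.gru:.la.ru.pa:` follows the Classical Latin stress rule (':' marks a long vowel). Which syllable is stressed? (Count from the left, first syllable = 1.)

4

Classical Latin: stress the penult if heavy (long vowel or closed), else the antepenult.
Weights: 4 la L, 5 ru L, 6 pa: H.
The penult (syllable 5, ru) is light, so stress falls on the antepenult (syllable 4, la).
Stress on syllable 4: fem.ge.gru:.ˈla.ru.pa:.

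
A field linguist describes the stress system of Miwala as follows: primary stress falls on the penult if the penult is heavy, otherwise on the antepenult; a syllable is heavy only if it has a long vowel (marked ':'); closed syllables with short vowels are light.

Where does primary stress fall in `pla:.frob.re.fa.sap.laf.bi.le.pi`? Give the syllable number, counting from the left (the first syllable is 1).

Weights: 7 bi L, 8 le L, 9 pi L.
The penult (syllable 8, le) is light, so stress falls on the antepenult (syllable 7, bi).
Primary stress: syllable 7 → pla:.frob.re.fa.sap.laf.ˈbi.le.pi.

7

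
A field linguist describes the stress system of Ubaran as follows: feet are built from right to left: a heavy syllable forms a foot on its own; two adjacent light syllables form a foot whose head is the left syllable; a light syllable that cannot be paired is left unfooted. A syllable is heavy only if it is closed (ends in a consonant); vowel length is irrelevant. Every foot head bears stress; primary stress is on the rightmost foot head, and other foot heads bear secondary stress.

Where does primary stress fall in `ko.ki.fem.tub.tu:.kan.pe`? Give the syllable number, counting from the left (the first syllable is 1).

Weights: 1 ko L, 2 ki L, 3 fem H, 4 tub H, 5 tu: L, 6 kan H, 7 pe L.
Parse right to left (heavy = foot alone; LL = one foot; stranded L unfooted): (ˈko.ki) (ˈfem) (ˈtub) tu: (ˈkan) pe.
Foot heads: 1, 3, 4, 6.
Primary stress on the rightmost head = syllable 6.
Primary stress: syllable 6 → ko.ki.fem.tub.tu:.ˈkan.pe.

6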